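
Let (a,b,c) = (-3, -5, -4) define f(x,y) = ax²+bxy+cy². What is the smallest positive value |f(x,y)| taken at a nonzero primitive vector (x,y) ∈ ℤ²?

translate: b→-1 (≡5 mod 6), so (3,5,4)→(3,-1,2)
flip: (3,-1,2)→(2,1,3)
reduced (well bottom): (2,1,3) with a≤c, −a<b≤a
well minimum |f| = |-2| = 2 (negative-definite)

2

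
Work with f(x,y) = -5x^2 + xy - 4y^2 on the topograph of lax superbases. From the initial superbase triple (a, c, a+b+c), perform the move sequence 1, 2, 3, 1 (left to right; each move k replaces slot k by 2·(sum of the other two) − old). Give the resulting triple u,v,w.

start (-5,-4,-8) = (f(1,0),f(0,1),f(1,1))
replace slot 1: 2·((-4)+(-8)) − (-5) = -19 → (-19,-4,-8)
replace slot 2: 2·((-19)+(-8)) − (-4) = -50 → (-19,-50,-8)
replace slot 3: 2·((-19)+(-50)) − (-8) = -130 → (-19,-50,-130)
replace slot 1: 2·((-50)+(-130)) − (-19) = -341 → (-341,-50,-130)

-341,-50,-130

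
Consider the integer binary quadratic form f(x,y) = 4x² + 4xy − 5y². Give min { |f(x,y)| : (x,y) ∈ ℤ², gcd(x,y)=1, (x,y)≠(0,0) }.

river: ρ → (-5,6,3)
river: ρ → (3,6,-5)
river: ρ → (-5,4,4)
river: ρ → (4,4,-5)
closes: descent 0, river 4
min |a| on river = 3

3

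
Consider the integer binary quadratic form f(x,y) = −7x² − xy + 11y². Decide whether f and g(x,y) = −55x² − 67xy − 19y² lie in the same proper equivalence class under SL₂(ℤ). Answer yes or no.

D₁ = 309, D₂ = 309
river cycle of f (length 6): (-7, 13, 5), (5, 17, -1), (-1, 17, 5), (5, 13, -7), (-7, 15, 3), (3, 15, -7)
river cycle of g (length 6): (3, 15, -7), (-7, 13, 5), (5, 17, -1), (-1, 17, 5), (5, 13, -7), (-7, 15, 3)
cycles coincide ⇒ equivalent

yes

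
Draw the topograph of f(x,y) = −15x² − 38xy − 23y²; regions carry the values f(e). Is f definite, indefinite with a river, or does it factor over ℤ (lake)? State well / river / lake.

D = b²−4ac = (-38)² − 4·(-15)·(-23) = 64
D = 8² is a perfect square ⇒ form factors over ℤ ⇒ lakes

lake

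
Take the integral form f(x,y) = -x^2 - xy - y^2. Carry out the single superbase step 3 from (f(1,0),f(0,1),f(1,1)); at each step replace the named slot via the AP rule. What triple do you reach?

start (-1,-1,-3) = (f(1,0),f(0,1),f(1,1))
replace slot 3: 2·((-1)+(-1)) − (-3) = -1 → (-1,-1,-1)

-1,-1,-1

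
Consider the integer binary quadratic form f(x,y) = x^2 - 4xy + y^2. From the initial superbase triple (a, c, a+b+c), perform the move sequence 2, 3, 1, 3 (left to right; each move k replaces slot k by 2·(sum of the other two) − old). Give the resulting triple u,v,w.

start (1,1,-2) = (f(1,0),f(0,1),f(1,1))
replace slot 2: 2·(1+(-2)) − 1 = -3 → (1,-3,-2)
replace slot 3: 2·(1+(-3)) − (-2) = -2 → (1,-3,-2)
replace slot 1: 2·((-3)+(-2)) − 1 = -11 → (-11,-3,-2)
replace slot 3: 2·((-11)+(-3)) − (-2) = -26 → (-11,-3,-26)

-11,-3,-26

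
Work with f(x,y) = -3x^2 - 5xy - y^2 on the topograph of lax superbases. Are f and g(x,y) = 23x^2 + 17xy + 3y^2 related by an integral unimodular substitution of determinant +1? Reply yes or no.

D₁ = 13, D₂ = 13
river cycle of f (length 2): (-1, 3, 1), (1, 3, -1)
river cycle of g (length 2): (-1, 3, 1), (1, 3, -1)
cycles coincide ⇒ equivalent

yes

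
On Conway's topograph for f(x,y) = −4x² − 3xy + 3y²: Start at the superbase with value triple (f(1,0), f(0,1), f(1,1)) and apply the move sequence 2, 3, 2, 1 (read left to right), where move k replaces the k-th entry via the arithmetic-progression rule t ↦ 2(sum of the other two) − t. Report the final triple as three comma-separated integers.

start (-4,3,-4) = (f(1,0),f(0,1),f(1,1))
replace slot 2: 2·((-4)+(-4)) − 3 = -19 → (-4,-19,-4)
replace slot 3: 2·((-4)+(-19)) − (-4) = -42 → (-4,-19,-42)
replace slot 2: 2·((-4)+(-42)) − (-19) = -73 → (-4,-73,-42)
replace slot 1: 2·((-73)+(-42)) − (-4) = -226 → (-226,-73,-42)

-226,-73,-42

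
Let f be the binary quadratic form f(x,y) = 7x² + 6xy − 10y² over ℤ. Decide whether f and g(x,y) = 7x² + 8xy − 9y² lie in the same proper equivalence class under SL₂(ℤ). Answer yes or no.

D₁ = 316, D₂ = 316
river cycle of f (length 6): (-10, 14, 3), (3, 16, -5), (-5, 14, 6), (6, 10, -9), (-9, 8, 7), (7, 6, -10)
river cycle of g (length 6): (-9, 10, 6), (6, 14, -5), (-5, 16, 3), (3, 14, -10), (-10, 6, 7), (7, 8, -9)
cycles differ ⇒ inequivalent

no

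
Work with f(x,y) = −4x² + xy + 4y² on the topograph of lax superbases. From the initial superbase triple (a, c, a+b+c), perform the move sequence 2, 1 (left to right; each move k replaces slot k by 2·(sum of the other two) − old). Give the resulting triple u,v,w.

start (-4,4,1) = (f(1,0),f(0,1),f(1,1))
replace slot 2: 2·((-4)+1) − 4 = -10 → (-4,-10,1)
replace slot 1: 2·((-10)+1) − (-4) = -14 → (-14,-10,1)

-14,-10,1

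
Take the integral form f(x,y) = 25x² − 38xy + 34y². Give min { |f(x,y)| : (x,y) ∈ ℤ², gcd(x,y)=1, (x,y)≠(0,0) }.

translate: b→12 (≡-38 mod 50), so (25,-38,34)→(25,12,21)
flip: (25,12,21)→(21,-12,25)
reduced (well bottom): (21,-12,25) with a≤c, −a<b≤a
well minimum = a = 21

21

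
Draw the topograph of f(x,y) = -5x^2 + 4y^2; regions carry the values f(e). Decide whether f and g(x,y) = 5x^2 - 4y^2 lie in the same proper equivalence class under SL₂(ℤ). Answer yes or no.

D₁ = 80, D₂ = 80
river cycle of f (length 2): (4, 8, -1), (-1, 8, 4)
river cycle of g (length 2): (-4, 8, 1), (1, 8, -4)
cycles differ ⇒ inequivalent

no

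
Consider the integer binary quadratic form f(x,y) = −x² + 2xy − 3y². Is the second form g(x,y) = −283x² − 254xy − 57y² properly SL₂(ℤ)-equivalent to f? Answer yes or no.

D₁ = -8, D₂ = -8
f is negative-definite; reduce −f:
−f: translate: b→0 (≡-2 mod 2), so (1,-2,3)→(1,0,2)
−f: reduced (well bottom): (1,0,2) with a≤c, −a<b≤a
flip sign back: reduced form of f is (-1,0,-2)
g is negative-definite; reduce −g:
−g: flip: (283,254,57)→(57,-254,283)
−g: translate: b→-26 (≡-254 mod 114), so (57,-254,283)→(57,-26,3)
−g: flip: (57,-26,3)→(3,26,57)
−g: translate: b→2 (≡26 mod 6), so (3,26,57)→(3,2,1)
−g: flip: (3,2,1)→(1,-2,3)
−g: translate: b→0 (≡-2 mod 2), so (1,-2,3)→(1,0,2)
−g: reduced (well bottom): (1,0,2) with a≤c, −a<b≤a
flip sign back: reduced form of g is (-1,0,-2)
reduced forms (-1, 0, -2) vs (-1, 0, -2) ⇒ equivalent

yes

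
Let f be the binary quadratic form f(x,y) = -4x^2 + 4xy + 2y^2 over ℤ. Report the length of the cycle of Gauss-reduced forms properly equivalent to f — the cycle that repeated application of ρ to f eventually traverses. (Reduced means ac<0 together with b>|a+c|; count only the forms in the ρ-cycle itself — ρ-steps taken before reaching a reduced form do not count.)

D = 48, ⌊√D⌋ = 6
river: ρ → (2,4,-4)
river: ρ → (-4,4,2)
ρ-cycle length = 2 (tail of 0 descent steps not counted)

2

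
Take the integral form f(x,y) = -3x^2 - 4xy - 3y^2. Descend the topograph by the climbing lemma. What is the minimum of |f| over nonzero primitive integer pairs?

translate: b→-2 (≡4 mod 6), so (3,4,3)→(3,-2,2)
flip: (3,-2,2)→(2,2,3)
reduced (well bottom): (2,2,3) with a≤c, −a<b≤a
well minimum |f| = |-2| = 2 (negative-definite)

2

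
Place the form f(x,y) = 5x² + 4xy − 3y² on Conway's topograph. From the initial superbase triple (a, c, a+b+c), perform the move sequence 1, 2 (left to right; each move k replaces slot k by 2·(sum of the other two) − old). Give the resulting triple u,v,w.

start (5,-3,6) = (f(1,0),f(0,1),f(1,1))
replace slot 1: 2·((-3)+6) − 5 = 1 → (1,-3,6)
replace slot 2: 2·(1+6) − (-3) = 17 → (1,17,6)

1,17,6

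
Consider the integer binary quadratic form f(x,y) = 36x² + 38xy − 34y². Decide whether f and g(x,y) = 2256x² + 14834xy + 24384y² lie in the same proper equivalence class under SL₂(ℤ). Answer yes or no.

D₁ = 6340, D₂ = 6340
river cycle of f (length 54): (-34, 30, 40), (40, 50, -24), (-24, 46, 44), (44, 42, -26), (-26, 62, 24), (24, 34, -54), (-54, 74, 4), (4, 78, -16), (-16, 50, 60), (60, 70, -6), … (44 more)
river cycle of g (length 54): (36, 38, -34), (-34, 30, 40), (40, 50, -24), (-24, 46, 44), (44, 42, -26), (-26, 62, 24), (24, 34, -54), (-54, 74, 4), (4, 78, -16), (-16, 50, 60), … (44 more)
cycles coincide ⇒ equivalent

yes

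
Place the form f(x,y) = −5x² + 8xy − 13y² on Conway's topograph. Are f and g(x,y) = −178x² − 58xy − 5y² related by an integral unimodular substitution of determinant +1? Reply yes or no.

D₁ = -196, D₂ = -196
f is negative-definite; reduce −f:
−f: translate: b→2 (≡-8 mod 10), so (5,-8,13)→(5,2,10)
−f: reduced (well bottom): (5,2,10) with a≤c, −a<b≤a
flip sign back: reduced form of f is (-5,-2,-10)
g is negative-definite; reduce −g:
−g: flip: (178,58,5)→(5,-58,178)
−g: translate: b→2 (≡-58 mod 10), so (5,-58,178)→(5,2,10)
−g: reduced (well bottom): (5,2,10) with a≤c, −a<b≤a
flip sign back: reduced form of g is (-5,-2,-10)
reduced forms (-5, -2, -10) vs (-5, -2, -10) ⇒ equivalent

yes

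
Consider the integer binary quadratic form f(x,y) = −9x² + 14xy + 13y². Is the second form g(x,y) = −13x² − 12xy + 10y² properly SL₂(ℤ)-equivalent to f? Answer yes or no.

D₁ = 664, D₂ = 664
river cycle of f (length 22): (13, 12, -10), (-10, 8, 15), (15, 22, -3), (-3, 20, 22), (22, 24, -1), (-1, 24, 22), (22, 20, -3), (-3, 22, 15), (15, 8, -10), (-10, 12, 13), … (12 more)
river cycle of g (length 22): (10, 12, -13), (-13, 14, 9), (9, 22, -5), (-5, 18, 17), (17, 16, -6), (-6, 20, 11), (11, 24, -2), (-2, 24, 11), (11, 20, -6), (-6, 16, 17), … (12 more)
cycles differ ⇒ inequivalent

no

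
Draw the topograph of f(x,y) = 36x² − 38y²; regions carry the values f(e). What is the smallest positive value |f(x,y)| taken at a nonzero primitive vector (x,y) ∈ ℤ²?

descent: ρ → (-38,0,36)
descent: ρ → (36,72,-2)  [lands on river]
river: ρ → (-2,72,36)
closes: descent 2, river 2
min |a| on river = 2

2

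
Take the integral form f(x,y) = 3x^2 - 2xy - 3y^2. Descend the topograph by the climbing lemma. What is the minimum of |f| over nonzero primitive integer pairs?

descent: ρ → (-3,2,3)  [lands on river]
river: ρ → (3,4,-2)
river: ρ → (-2,4,3)
river: ρ → (3,2,-3)
river: ρ → (-3,4,2)
river: ρ → (2,4,-3)
closes: descent 1, river 6
min |a| on river = 2

2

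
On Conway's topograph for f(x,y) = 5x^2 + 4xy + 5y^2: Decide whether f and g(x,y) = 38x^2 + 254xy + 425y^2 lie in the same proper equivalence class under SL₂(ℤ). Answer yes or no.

D₁ = -84, D₂ = -84
f: reduced (well bottom): (5,4,5) with a≤c, −a<b≤a
g: translate: b→26 (≡254 mod 76), so (38,254,425)→(38,26,5)
g: flip: (38,26,5)→(5,-26,38)
g: translate: b→4 (≡-26 mod 10), so (5,-26,38)→(5,4,5)
g: reduced (well bottom): (5,4,5) with a≤c, −a<b≤a
reduced forms (5, 4, 5) vs (5, 4, 5) ⇒ equivalent

yes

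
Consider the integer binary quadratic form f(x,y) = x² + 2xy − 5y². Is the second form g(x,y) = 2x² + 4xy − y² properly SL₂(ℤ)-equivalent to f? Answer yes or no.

D₁ = 24, D₂ = 24
river cycle of f (length 2): (1, 4, -2), (-2, 4, 1)
river cycle of g (length 2): (-1, 4, 2), (2, 4, -1)
cycles differ ⇒ inequivalent

no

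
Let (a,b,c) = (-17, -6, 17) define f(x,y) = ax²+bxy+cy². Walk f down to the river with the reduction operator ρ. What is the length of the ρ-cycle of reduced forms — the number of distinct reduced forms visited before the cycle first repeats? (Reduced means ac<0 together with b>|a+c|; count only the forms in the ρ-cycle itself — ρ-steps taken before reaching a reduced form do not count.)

D = 1192, ⌊√D⌋ = 34
descent: ρ → (17,6,-17)  [lands on river]
river: ρ → (-17,28,6)
river: ρ → (6,32,-7)
river: ρ → (-7,24,22)
river: ρ → (22,20,-9)
river: ρ → (-9,34,1)
river: ρ → (1,34,-9)
river: ρ → (-9,20,22)
river: ρ → (22,24,-7)
river: ρ → (-7,32,6)
river: ρ → (6,28,-17)
river: ρ → (-17,6,17)
river: ρ → (17,28,-6)
river: ρ → (-6,32,7)
river: ρ → (7,24,-22)
river: ρ → (-22,20,9)
river: ρ → (9,34,-1)
river: ρ → (-1,34,9)
river: ρ → (9,20,-22)
river: ρ → (-22,24,7)
river: ρ → (7,32,-6)
river: ρ → (-6,28,17)
ρ-cycle length = 22 (tail of 1 descent step not counted)

22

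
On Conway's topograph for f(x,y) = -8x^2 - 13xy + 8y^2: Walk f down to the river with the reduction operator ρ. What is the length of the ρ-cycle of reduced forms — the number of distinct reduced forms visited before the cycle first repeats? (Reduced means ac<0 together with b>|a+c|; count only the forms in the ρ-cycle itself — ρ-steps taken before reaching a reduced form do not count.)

D = 425, ⌊√D⌋ = 20
descent: ρ → (8,13,-8)  [lands on river]
river: ρ → (-8,19,2)
river: ρ → (2,17,-17)
river: ρ → (-17,17,2)
river: ρ → (2,19,-8)
river: ρ → (-8,13,8)
river: ρ → (8,19,-2)
river: ρ → (-2,17,17)
river: ρ → (17,17,-2)
river: ρ → (-2,19,8)
ρ-cycle length = 10 (tail of 1 descent step not counted)

10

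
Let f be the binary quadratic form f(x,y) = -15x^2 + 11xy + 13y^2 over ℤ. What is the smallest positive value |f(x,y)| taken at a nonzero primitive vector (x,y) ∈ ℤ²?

river: ρ → (13,15,-13)
river: ρ → (-13,11,15)
river: ρ → (15,19,-9)
river: ρ → (-9,17,17)
river: ρ → (17,17,-9)
river: ρ → (-9,19,15)
river: ρ → (15,11,-13)
river: ρ → (-13,15,13)
river: ρ → (13,11,-15)
river: ρ → (-15,19,9)
river: ρ → (9,17,-17)
river: ρ → (-17,17,9)
river: ρ → (9,19,-15)
river: ρ → (-15,11,13)
closes: descent 0, river 14
min |a| on river = 9

9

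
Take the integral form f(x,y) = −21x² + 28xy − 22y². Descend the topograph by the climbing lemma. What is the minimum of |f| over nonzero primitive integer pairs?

translate: b→14 (≡-28 mod 42), so (21,-28,22)→(21,14,15)
flip: (21,14,15)→(15,-14,21)
reduced (well bottom): (15,-14,21) with a≤c, −a<b≤a
well minimum |f| = |-15| = 15 (negative-definite)

15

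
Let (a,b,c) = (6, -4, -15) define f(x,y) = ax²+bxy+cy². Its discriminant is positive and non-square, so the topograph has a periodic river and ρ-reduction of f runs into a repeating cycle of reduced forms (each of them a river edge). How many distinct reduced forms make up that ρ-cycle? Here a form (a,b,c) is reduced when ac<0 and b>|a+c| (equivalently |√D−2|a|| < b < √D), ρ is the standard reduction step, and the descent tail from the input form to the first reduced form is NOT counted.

D = 376, ⌊√D⌋ = 19
descent: ρ → (-15,4,6)
descent: ρ → (6,8,-13)  [lands on river]
river: ρ → (-13,18,1)
river: ρ → (1,18,-13)
river: ρ → (-13,8,6)
river: ρ → (6,16,-5)
river: ρ → (-5,14,9)
river: ρ → (9,4,-10)
river: ρ → (-10,16,3)
river: ρ → (3,14,-15)
river: ρ → (-15,16,2)
river: ρ → (2,16,-15)
river: ρ → (-15,14,3)
river: ρ → (3,16,-10)
river: ρ → (-10,4,9)
river: ρ → (9,14,-5)
river: ρ → (-5,16,6)
ρ-cycle length = 16 (tail of 2 descent steps not counted)

16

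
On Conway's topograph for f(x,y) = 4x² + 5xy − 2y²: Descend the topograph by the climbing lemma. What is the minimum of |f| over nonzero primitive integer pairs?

river: ρ → (-2,7,1)
river: ρ → (1,7,-2)
river: ρ → (-2,5,4)
river: ρ → (4,3,-3)
river: ρ → (-3,3,4)
river: ρ → (4,5,-2)
closes: descent 0, river 6
min |a| on river = 1

1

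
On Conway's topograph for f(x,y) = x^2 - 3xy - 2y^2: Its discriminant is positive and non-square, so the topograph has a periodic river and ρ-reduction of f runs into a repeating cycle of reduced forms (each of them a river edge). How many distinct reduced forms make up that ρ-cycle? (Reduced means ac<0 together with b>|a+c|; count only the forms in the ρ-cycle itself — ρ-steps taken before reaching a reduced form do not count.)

D = 17, ⌊√D⌋ = 4
descent: ρ → (-2,3,1)  [lands on river]
river: ρ → (1,3,-2)
river: ρ → (-2,1,2)
river: ρ → (2,3,-1)
river: ρ → (-1,3,2)
river: ρ → (2,1,-2)
ρ-cycle length = 6 (tail of 1 descent step not counted)

6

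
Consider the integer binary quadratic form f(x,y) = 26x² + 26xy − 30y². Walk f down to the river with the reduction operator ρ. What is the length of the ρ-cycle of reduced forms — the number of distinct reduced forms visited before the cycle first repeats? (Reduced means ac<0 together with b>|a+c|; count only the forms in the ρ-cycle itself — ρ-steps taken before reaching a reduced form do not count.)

D = 3796, ⌊√D⌋ = 61
river: ρ → (-30,34,22)
river: ρ → (22,54,-10)
river: ρ → (-10,46,42)
river: ρ → (42,38,-14)
river: ρ → (-14,46,30)
river: ρ → (30,14,-30)
river: ρ → (-30,46,14)
river: ρ → (14,38,-42)
river: ρ → (-42,46,10)
river: ρ → (10,54,-22)
river: ρ → (-22,34,30)
river: ρ → (30,26,-26)
river: ρ → (-26,26,30)
river: ρ → (30,34,-22)
river: ρ → (-22,54,10)
river: ρ → (10,46,-42)
river: ρ → (-42,38,14)
river: ρ → (14,46,-30)
river: ρ → (-30,14,30)
river: ρ → (30,46,-14)
river: ρ → (-14,38,42)
river: ρ → (42,46,-10)
river: ρ → (-10,54,22)
river: ρ → (22,34,-30)
river: ρ → (-30,26,26)
river: ρ → (26,26,-30)
ρ-cycle length = 26 (tail of 0 descent steps not counted)

26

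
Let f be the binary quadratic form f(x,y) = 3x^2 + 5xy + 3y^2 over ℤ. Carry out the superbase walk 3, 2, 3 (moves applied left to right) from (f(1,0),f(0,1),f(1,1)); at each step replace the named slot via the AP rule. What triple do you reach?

start (3,3,11) = (f(1,0),f(0,1),f(1,1))
replace slot 3: 2·(3+3) − 11 = 1 → (3,3,1)
replace slot 2: 2·(3+1) − 3 = 5 → (3,5,1)
replace slot 3: 2·(3+5) − 1 = 15 → (3,5,15)

3,5,15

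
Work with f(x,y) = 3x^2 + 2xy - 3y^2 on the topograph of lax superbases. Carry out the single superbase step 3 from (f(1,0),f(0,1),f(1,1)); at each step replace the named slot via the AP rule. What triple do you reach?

start (3,-3,2) = (f(1,0),f(0,1),f(1,1))
replace slot 3: 2·(3+(-3)) − 2 = -2 → (3,-3,-2)

3,-3,-2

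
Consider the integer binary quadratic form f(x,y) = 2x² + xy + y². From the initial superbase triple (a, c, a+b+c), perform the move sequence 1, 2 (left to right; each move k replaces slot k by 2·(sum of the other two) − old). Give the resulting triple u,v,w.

start (2,1,4) = (f(1,0),f(0,1),f(1,1))
replace slot 1: 2·(1+4) − 2 = 8 → (8,1,4)
replace slot 2: 2·(8+4) − 1 = 23 → (8,23,4)

8,23,4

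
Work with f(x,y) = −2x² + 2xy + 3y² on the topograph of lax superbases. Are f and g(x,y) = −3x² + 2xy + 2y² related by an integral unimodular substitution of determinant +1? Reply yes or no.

D₁ = 28, D₂ = 28
river cycle of f (length 4): (3, 4, -1), (-1, 4, 3), (3, 2, -2), (-2, 2, 3)
river cycle of g (length 4): (2, 2, -3), (-3, 4, 1), (1, 4, -3), (-3, 2, 2)
cycles differ ⇒ inequivalent

no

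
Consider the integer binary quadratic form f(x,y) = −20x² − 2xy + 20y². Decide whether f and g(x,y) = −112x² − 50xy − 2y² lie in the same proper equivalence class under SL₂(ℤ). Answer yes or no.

D₁ = 1604, D₂ = 1604
river cycle of f (length 6): (20, 2, -20), (-20, 38, 2), (2, 38, -20), (-20, 2, 20), (20, 38, -2), (-2, 38, 20)
river cycle of g (length 6): (-2, 38, 20), (20, 2, -20), (-20, 38, 2), (2, 38, -20), (-20, 2, 20), (20, 38, -2)
cycles coincide ⇒ equivalent

yes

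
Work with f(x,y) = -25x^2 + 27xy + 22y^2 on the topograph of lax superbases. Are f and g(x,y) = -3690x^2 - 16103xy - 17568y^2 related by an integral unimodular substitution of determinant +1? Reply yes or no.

D₁ = 2929, D₂ = 2929
river cycle of f (length 90): (22, 17, -30), (-30, 43, 9), (9, 47, -20), (-20, 33, 23), (23, 13, -30), (-30, 47, 6), (6, 49, -22), (-22, 39, 16), (16, 25, -36), (-36, 47, 5), … (80 more)
river cycle of g (length 90): (-24, 25, 24), (24, 23, -25), (-25, 27, 22), (22, 17, -30), (-30, 43, 9), (9, 47, -20), (-20, 33, 23), (23, 13, -30), (-30, 47, 6), (6, 49, -22), … (80 more)
cycles coincide ⇒ equivalent

yes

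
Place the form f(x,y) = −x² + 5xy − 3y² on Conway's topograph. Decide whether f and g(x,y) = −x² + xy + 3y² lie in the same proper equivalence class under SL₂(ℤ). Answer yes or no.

D₁ = 13, D₂ = 13
river cycle of f (length 2): (1, 3, -1), (-1, 3, 1)
river cycle of g (length 2): (-1, 3, 1), (1, 3, -1)
cycles coincide ⇒ equivalent

yes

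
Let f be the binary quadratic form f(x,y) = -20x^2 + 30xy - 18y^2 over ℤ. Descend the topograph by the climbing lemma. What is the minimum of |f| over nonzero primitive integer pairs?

translate: b→10 (≡-30 mod 40), so (20,-30,18)→(20,10,8)
flip: (20,10,8)→(8,-10,20)
translate: b→6 (≡-10 mod 16), so (8,-10,20)→(8,6,18)
reduced (well bottom): (8,6,18) with a≤c, −a<b≤a
well minimum |f| = |-8| = 8 (negative-definite)

8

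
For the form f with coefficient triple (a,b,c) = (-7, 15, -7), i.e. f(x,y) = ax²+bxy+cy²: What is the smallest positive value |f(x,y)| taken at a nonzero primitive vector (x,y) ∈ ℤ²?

descent: ρ → (-7,-1,1)
descent: ρ → (1,5,-1)  [lands on river]
river: ρ → (-1,5,1)
closes: descent 2, river 2
min |a| on river = 1

1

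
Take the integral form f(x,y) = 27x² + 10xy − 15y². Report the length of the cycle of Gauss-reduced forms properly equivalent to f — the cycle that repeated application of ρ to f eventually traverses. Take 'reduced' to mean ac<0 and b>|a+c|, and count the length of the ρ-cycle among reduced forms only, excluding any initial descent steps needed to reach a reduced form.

D = 1720, ⌊√D⌋ = 41
descent: ρ → (-15,20,22)  [lands on river]
river: ρ → (22,24,-13)
river: ρ → (-13,28,18)
river: ρ → (18,8,-23)
river: ρ → (-23,38,3)
river: ρ → (3,40,-10)
river: ρ → (-10,40,3)
river: ρ → (3,38,-23)
river: ρ → (-23,8,18)
river: ρ → (18,28,-13)
river: ρ → (-13,24,22)
river: ρ → (22,20,-15)
river: ρ → (-15,40,2)
river: ρ → (2,40,-15)
ρ-cycle length = 14 (tail of 1 descent step not counted)

14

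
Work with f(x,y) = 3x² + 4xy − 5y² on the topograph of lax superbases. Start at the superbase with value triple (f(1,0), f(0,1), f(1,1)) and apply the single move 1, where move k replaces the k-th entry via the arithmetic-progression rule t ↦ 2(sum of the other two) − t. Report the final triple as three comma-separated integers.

start (3,-5,2) = (f(1,0),f(0,1),f(1,1))
replace slot 1: 2·((-5)+2) − 3 = -9 → (-9,-5,2)

-9,-5,2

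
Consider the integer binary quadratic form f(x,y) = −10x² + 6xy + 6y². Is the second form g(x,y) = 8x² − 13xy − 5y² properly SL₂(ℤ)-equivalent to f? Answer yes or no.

D₁ = 276, D₂ = 329
discriminants differ ⇒ not SL₂(ℤ)-equivalent

no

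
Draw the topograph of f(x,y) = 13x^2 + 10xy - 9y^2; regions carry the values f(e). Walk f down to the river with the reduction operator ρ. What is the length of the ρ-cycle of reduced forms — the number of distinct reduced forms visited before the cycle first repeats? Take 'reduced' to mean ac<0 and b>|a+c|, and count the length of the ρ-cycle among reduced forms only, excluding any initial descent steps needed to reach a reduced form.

D = 568, ⌊√D⌋ = 23
river: ρ → (-9,8,14)
river: ρ → (14,20,-3)
river: ρ → (-3,22,7)
river: ρ → (7,20,-6)
river: ρ → (-6,16,13)
river: ρ → (13,10,-9)
ρ-cycle length = 6 (tail of 0 descent steps not counted)

6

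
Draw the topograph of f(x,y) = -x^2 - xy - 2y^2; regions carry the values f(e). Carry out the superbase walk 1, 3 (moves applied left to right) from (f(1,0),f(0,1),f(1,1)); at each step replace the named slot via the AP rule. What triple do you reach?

start (-1,-2,-4) = (f(1,0),f(0,1),f(1,1))
replace slot 1: 2·((-2)+(-4)) − (-1) = -11 → (-11,-2,-4)
replace slot 3: 2·((-11)+(-2)) − (-4) = -22 → (-11,-2,-22)

-11,-2,-22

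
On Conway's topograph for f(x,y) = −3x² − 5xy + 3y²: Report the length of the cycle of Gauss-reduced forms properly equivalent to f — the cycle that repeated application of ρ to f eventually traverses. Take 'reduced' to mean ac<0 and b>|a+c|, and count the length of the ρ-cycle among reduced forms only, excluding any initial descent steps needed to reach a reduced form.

D = 61, ⌊√D⌋ = 7
descent: ρ → (3,5,-3)  [lands on river]
river: ρ → (-3,7,1)
river: ρ → (1,7,-3)
river: ρ → (-3,5,3)
river: ρ → (3,7,-1)
river: ρ → (-1,7,3)
ρ-cycle length = 6 (tail of 1 descent step not counted)

6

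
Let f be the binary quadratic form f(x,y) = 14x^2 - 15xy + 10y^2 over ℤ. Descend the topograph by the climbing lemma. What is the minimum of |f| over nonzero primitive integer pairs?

translate: b→13 (≡-15 mod 28), so (14,-15,10)→(14,13,9)
flip: (14,13,9)→(9,-13,14)
translate: b→5 (≡-13 mod 18), so (9,-13,14)→(9,5,10)
reduced (well bottom): (9,5,10) with a≤c, −a<b≤a
well minimum = a = 9

9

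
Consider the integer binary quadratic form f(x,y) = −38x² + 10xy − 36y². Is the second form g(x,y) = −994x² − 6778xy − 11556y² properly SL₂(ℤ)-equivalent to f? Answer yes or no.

D₁ = -5372, D₂ = -5372
f is negative-definite; reduce −f:
−f: flip: (38,-10,36)→(36,10,38)
−f: reduced (well bottom): (36,10,38) with a≤c, −a<b≤a
flip sign back: reduced form of f is (-36,-10,-38)
g is negative-definite; reduce −g:
−g: translate: b→814 (≡6778 mod 1988), so (994,6778,11556)→(994,814,168)
−g: flip: (994,814,168)→(168,-814,994)
−g: translate: b→-142 (≡-814 mod 336), so (168,-814,994)→(168,-142,38)
−g: flip: (168,-142,38)→(38,142,168)
−g: translate: b→-10 (≡142 mod 76), so (38,142,168)→(38,-10,36)
−g: flip: (38,-10,36)→(36,10,38)
−g: reduced (well bottom): (36,10,38) with a≤c, −a<b≤a
flip sign back: reduced form of g is (-36,-10,-38)
reduced forms (-36, -10, -38) vs (-36, -10, -38) ⇒ equivalent

yes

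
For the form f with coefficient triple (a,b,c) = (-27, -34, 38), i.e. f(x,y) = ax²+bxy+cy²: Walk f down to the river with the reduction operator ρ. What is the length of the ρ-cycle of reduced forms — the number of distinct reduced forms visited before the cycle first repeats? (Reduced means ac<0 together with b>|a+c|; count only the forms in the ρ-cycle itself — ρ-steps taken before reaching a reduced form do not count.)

D = 5260, ⌊√D⌋ = 72
descent: ρ → (38,34,-27)  [lands on river]
river: ρ → (-27,20,45)
river: ρ → (45,70,-2)
river: ρ → (-2,70,45)
river: ρ → (45,20,-27)
river: ρ → (-27,34,38)
river: ρ → (38,42,-23)
river: ρ → (-23,50,30)
river: ρ → (30,70,-3)
river: ρ → (-3,68,53)
river: ρ → (53,38,-18)
river: ρ → (-18,70,5)
river: ρ → (5,70,-18)
river: ρ → (-18,38,53)
river: ρ → (53,68,-3)
river: ρ → (-3,70,30)
river: ρ → (30,50,-23)
river: ρ → (-23,42,38)
ρ-cycle length = 18 (tail of 1 descent step not counted)

18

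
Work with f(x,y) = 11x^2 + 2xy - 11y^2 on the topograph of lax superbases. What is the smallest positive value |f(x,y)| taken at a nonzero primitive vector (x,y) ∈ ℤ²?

river: ρ → (-11,20,2)
river: ρ → (2,20,-11)
river: ρ → (-11,2,11)
river: ρ → (11,20,-2)
river: ρ → (-2,20,11)
river: ρ → (11,2,-11)
closes: descent 0, river 6
min |a| on river = 2

2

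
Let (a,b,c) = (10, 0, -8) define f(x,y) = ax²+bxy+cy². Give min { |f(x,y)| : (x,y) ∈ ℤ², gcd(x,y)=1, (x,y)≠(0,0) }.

descent: ρ → (-8,16,2)  [lands on river]
river: ρ → (2,16,-8)
closes: descent 1, river 2
min |a| on river = 2

2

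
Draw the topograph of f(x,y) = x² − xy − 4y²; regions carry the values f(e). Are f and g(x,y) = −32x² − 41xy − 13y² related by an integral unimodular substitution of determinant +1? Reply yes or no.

D₁ = 17, D₂ = 17
river cycle of f (length 6): (1, 3, -2), (-2, 1, 2), (2, 3, -1), (-1, 3, 2), (2, 1, -2), (-2, 3, 1)
river cycle of g (length 6): (-2, 3, 1), (1, 3, -2), (-2, 1, 2), (2, 3, -1), (-1, 3, 2), (2, 1, -2)
cycles coincide ⇒ equivalent

yes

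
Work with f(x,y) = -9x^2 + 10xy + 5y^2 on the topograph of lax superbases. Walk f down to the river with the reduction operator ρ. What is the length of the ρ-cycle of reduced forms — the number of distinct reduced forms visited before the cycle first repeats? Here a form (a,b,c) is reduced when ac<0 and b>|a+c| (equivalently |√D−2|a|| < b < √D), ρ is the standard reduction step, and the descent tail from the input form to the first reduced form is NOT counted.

D = 280, ⌊√D⌋ = 16
river: ρ → (5,10,-9)
river: ρ → (-9,8,6)
river: ρ → (6,16,-1)
river: ρ → (-1,16,6)
river: ρ → (6,8,-9)
river: ρ → (-9,10,5)
ρ-cycle length = 6 (tail of 0 descent steps not counted)

6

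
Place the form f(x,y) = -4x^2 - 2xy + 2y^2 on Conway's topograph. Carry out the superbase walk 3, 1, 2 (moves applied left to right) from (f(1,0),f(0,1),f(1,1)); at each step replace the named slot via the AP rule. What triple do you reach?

start (-4,2,-4) = (f(1,0),f(0,1),f(1,1))
replace slot 3: 2·((-4)+2) − (-4) = 0 → (-4,2,0)
replace slot 1: 2·(2+0) − (-4) = 8 → (8,2,0)
replace slot 2: 2·(8+0) − 2 = 14 → (8,14,0)

8,14,0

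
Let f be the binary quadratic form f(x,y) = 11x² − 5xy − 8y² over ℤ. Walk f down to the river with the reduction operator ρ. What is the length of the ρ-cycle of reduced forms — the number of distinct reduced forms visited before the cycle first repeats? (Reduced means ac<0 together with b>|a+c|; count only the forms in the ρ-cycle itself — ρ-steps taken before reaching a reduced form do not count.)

D = 377, ⌊√D⌋ = 19
descent: ρ → (-8,5,11)  [lands on river]
river: ρ → (11,17,-2)
river: ρ → (-2,19,2)
river: ρ → (2,17,-11)
river: ρ → (-11,5,8)
river: ρ → (8,11,-8)
ρ-cycle length = 6 (tail of 1 descent step not counted)

6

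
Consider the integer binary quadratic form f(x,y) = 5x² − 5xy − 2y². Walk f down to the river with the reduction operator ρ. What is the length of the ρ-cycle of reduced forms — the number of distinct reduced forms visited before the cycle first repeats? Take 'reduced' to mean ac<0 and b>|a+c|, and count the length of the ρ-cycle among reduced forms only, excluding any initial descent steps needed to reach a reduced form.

D = 65, ⌊√D⌋ = 8
descent: ρ → (-2,5,5)  [lands on river]
river: ρ → (5,5,-2)
river: ρ → (-2,7,2)
river: ρ → (2,5,-5)
river: ρ → (-5,5,2)
river: ρ → (2,7,-2)
ρ-cycle length = 6 (tail of 1 descent step not counted)

6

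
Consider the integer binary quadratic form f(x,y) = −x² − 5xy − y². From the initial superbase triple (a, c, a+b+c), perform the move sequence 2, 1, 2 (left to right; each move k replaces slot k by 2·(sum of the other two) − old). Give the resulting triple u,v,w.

start (-1,-1,-7) = (f(1,0),f(0,1),f(1,1))
replace slot 2: 2·((-1)+(-7)) − (-1) = -15 → (-1,-15,-7)
replace slot 1: 2·((-15)+(-7)) − (-1) = -43 → (-43,-15,-7)
replace slot 2: 2·((-43)+(-7)) − (-15) = -85 → (-43,-85,-7)

-43,-85,-7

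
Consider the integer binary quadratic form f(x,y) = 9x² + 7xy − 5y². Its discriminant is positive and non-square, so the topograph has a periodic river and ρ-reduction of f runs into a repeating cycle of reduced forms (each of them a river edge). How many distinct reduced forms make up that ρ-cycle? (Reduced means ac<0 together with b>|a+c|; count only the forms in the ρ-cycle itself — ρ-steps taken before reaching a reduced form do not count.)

D = 229, ⌊√D⌋ = 15
river: ρ → (-5,13,3)
river: ρ → (3,11,-9)
river: ρ → (-9,7,5)
river: ρ → (5,13,-3)
river: ρ → (-3,11,9)
river: ρ → (9,7,-5)
ρ-cycle length = 6 (tail of 0 descent steps not counted)

6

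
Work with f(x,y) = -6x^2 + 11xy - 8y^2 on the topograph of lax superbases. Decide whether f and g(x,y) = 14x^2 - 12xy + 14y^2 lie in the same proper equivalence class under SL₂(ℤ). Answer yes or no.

D₁ = -71, D₂ = -640
discriminants differ ⇒ not SL₂(ℤ)-equivalent

no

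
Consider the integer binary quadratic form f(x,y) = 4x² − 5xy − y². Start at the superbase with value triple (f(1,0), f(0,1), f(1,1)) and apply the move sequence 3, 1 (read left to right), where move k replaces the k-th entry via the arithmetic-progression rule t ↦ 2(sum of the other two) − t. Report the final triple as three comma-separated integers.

start (4,-1,-2) = (f(1,0),f(0,1),f(1,1))
replace slot 3: 2·(4+(-1)) − (-2) = 8 → (4,-1,8)
replace slot 1: 2·((-1)+8) − 4 = 10 → (10,-1,8)

10,-1,8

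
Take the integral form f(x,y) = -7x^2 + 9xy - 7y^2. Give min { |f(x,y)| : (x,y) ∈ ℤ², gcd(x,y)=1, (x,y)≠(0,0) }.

translate: b→5 (≡-9 mod 14), so (7,-9,7)→(7,5,5)
flip: (7,5,5)→(5,-5,7)
translate: b→5 (≡-5 mod 10), so (5,-5,7)→(5,5,7)
reduced (well bottom): (5,5,7) with a≤c, −a<b≤a
well minimum |f| = |-5| = 5 (negative-definite)

5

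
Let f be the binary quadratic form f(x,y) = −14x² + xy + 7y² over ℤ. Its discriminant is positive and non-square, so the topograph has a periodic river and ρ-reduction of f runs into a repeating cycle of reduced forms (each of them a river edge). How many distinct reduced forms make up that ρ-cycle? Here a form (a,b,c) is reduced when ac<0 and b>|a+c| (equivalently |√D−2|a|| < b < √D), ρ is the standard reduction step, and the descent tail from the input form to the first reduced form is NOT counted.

D = 393, ⌊√D⌋ = 19
descent: ρ → (7,13,-8)  [lands on river]
river: ρ → (-8,19,1)
river: ρ → (1,19,-8)
river: ρ → (-8,13,7)
river: ρ → (7,15,-6)
river: ρ → (-6,9,13)
river: ρ → (13,17,-2)
river: ρ → (-2,19,4)
river: ρ → (4,13,-14)
river: ρ → (-14,15,3)
river: ρ → (3,15,-14)
river: ρ → (-14,13,4)
river: ρ → (4,19,-2)
river: ρ → (-2,17,13)
river: ρ → (13,9,-6)
river: ρ → (-6,15,7)
ρ-cycle length = 16 (tail of 1 descent step not counted)

16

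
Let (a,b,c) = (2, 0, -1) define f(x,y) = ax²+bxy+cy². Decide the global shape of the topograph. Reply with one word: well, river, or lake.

D = b²−4ac = 0² − 4·2·(-1) = 8
D > 0 non-square ⇒ indefinite ⇒ periodic river

river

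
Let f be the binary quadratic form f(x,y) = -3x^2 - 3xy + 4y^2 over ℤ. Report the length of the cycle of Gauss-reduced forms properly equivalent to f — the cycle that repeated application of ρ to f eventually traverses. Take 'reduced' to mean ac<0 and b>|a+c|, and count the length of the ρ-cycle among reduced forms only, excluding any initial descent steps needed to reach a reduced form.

D = 57, ⌊√D⌋ = 7
descent: ρ → (4,3,-3)  [lands on river]
river: ρ → (-3,3,4)
river: ρ → (4,5,-2)
river: ρ → (-2,7,1)
river: ρ → (1,7,-2)
river: ρ → (-2,5,4)
ρ-cycle length = 6 (tail of 1 descent step not counted)

6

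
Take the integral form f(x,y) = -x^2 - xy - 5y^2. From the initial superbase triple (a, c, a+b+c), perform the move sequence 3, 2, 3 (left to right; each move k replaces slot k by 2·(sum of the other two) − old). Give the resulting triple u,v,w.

start (-1,-5,-7) = (f(1,0),f(0,1),f(1,1))
replace slot 3: 2·((-1)+(-5)) − (-7) = -5 → (-1,-5,-5)
replace slot 2: 2·((-1)+(-5)) − (-5) = -7 → (-1,-7,-5)
replace slot 3: 2·((-1)+(-7)) − (-5) = -11 → (-1,-7,-11)

-1,-7,-11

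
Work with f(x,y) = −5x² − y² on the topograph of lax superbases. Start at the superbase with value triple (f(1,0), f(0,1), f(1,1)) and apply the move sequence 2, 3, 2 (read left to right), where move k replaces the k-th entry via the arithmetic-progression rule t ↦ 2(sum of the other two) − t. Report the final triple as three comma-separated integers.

start (-5,-1,-6) = (f(1,0),f(0,1),f(1,1))
replace slot 2: 2·((-5)+(-6)) − (-1) = -21 → (-5,-21,-6)
replace slot 3: 2·((-5)+(-21)) − (-6) = -46 → (-5,-21,-46)
replace slot 2: 2·((-5)+(-46)) − (-21) = -81 → (-5,-81,-46)

-5,-81,-46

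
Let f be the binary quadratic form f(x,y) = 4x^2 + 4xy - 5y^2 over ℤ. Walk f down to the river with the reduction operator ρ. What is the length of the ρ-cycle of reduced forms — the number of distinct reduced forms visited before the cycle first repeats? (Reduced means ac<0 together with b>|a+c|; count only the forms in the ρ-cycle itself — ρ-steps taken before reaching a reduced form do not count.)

D = 96, ⌊√D⌋ = 9
river: ρ → (-5,6,3)
river: ρ → (3,6,-5)
river: ρ → (-5,4,4)
river: ρ → (4,4,-5)
ρ-cycle length = 4 (tail of 0 descent steps not counted)

4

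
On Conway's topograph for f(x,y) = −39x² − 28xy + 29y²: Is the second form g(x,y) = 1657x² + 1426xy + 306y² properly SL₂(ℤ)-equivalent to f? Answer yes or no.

D₁ = 5308, D₂ = 5308
river cycle of f (length 14): (29, 28, -39), (-39, 50, 18), (18, 58, -27), (-27, 50, 26), (26, 54, -23), (-23, 38, 42), (42, 46, -19), (-19, 68, 9), (9, 58, -54), (-54, 50, 13), … (4 more)
river cycle of g (length 14): (29, 28, -39), (-39, 50, 18), (18, 58, -27), (-27, 50, 26), (26, 54, -23), (-23, 38, 42), (42, 46, -19), (-19, 68, 9), (9, 58, -54), (-54, 50, 13), … (4 more)
cycles coincide ⇒ equivalent

yes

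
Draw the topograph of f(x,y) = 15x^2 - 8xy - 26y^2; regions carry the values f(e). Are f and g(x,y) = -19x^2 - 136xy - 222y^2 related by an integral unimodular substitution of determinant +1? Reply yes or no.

D₁ = 1624, D₂ = 1624
river cycle of f (length 18): (15, 22, -19), (-19, 16, 18), (18, 20, -17), (-17, 14, 21), (21, 28, -10), (-10, 32, 15), (15, 28, -14), (-14, 28, 15), (15, 32, -10), (-10, 28, 21), … (8 more)
river cycle of g (length 18): (-19, 16, 18), (18, 20, -17), (-17, 14, 21), (21, 28, -10), (-10, 32, 15), (15, 28, -14), (-14, 28, 15), (15, 32, -10), (-10, 28, 21), (21, 14, -17), … (8 more)
cycles coincide ⇒ equivalent

yes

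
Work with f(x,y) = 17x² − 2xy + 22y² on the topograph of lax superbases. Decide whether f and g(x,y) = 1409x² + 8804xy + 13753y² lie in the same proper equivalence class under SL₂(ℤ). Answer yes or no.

D₁ = -1492, D₂ = -1492
f: reduced (well bottom): (17,-2,22) with a≤c, −a<b≤a
g: translate: b→350 (≡8804 mod 2818), so (1409,8804,13753)→(1409,350,22)
g: flip: (1409,350,22)→(22,-350,1409)
g: translate: b→2 (≡-350 mod 44), so (22,-350,1409)→(22,2,17)
g: flip: (22,2,17)→(17,-2,22)
g: reduced (well bottom): (17,-2,22) with a≤c, −a<b≤a
reduced forms (17, -2, 22) vs (17, -2, 22) ⇒ equivalent

yes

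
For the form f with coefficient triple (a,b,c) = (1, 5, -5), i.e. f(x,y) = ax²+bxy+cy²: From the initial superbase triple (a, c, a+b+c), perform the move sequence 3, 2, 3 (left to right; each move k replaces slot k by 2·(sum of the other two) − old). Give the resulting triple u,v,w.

start (1,-5,1) = (f(1,0),f(0,1),f(1,1))
replace slot 3: 2·(1+(-5)) − 1 = -9 → (1,-5,-9)
replace slot 2: 2·(1+(-9)) − (-5) = -11 → (1,-11,-9)
replace slot 3: 2·(1+(-11)) − (-9) = -11 → (1,-11,-11)

1,-11,-11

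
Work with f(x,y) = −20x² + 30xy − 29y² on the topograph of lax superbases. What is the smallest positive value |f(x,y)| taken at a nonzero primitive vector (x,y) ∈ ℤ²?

translate: b→10 (≡-30 mod 40), so (20,-30,29)→(20,10,19)
flip: (20,10,19)→(19,-10,20)
reduced (well bottom): (19,-10,20) with a≤c, −a<b≤a
well minimum |f| = |-19| = 19 (negative-definite)

19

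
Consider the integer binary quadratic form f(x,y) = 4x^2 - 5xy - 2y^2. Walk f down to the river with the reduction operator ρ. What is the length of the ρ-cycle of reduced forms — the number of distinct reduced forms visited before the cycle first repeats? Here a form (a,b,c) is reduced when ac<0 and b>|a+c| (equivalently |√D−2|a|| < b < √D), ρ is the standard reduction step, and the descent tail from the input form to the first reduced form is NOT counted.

D = 57, ⌊√D⌋ = 7
descent: ρ → (-2,5,4)  [lands on river]
river: ρ → (4,3,-3)
river: ρ → (-3,3,4)
river: ρ → (4,5,-2)
river: ρ → (-2,7,1)
river: ρ → (1,7,-2)
ρ-cycle length = 6 (tail of 1 descent step not counted)

6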